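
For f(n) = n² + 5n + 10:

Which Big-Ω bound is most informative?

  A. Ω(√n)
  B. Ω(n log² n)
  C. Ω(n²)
C

f(n) = n² + 5n + 10 is Ω(n²).
All listed options are valid Big-Ω bounds (lower bounds),
but Ω(n²) is the tightest (largest valid bound).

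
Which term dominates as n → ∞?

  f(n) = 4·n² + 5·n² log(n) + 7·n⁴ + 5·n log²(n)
7·n⁴

Looking at each term:
  - 4·n² is O(n²)
  - 5·n² log(n) is O(n² log n)
  - 7·n⁴ is O(n⁴)
  - 5·n log²(n) is O(n log² n)

The term 7·n⁴ (O(n⁴)) grows fastest and dominates all others.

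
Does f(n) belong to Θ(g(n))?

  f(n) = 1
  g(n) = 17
True

f(n) = 1 and g(n) = 17 are both O(1).
Since they have the same asymptotic growth rate, f(n) = Θ(g(n)) is true.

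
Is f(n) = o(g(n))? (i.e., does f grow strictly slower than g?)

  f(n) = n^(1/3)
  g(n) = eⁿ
True

f(n) = n^(1/3) is O(n^(1/3)), and g(n) = eⁿ is O(eⁿ).
Since O(n^(1/3)) grows strictly slower than O(eⁿ), f(n) = o(g(n)) is true.
This means lim(n→∞) f(n)/g(n) = 0.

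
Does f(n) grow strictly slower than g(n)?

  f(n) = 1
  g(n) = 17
False

f(n) = 1 is O(1), and g(n) = 17 is O(1).
Since they have the same growth rate, f(n) = o(g(n)) is false.
(f = o(g) requires f to grow strictly slower, not equal.)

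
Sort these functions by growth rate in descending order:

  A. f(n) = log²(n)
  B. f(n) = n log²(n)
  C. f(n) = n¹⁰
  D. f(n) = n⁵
C > D > B > A

Comparing growth rates:
C = n¹⁰ is O(n¹⁰)
D = n⁵ is O(n⁵)
B = n log²(n) is O(n log² n)
A = log²(n) is O(log² n)

Therefore, the order from fastest to slowest is: C > D > B > A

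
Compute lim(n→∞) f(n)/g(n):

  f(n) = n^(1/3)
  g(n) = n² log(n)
0

Since n^(1/3) (O(n^(1/3))) grows slower than n² log(n) (O(n² log n)),
the ratio f(n)/g(n) → 0 as n → ∞.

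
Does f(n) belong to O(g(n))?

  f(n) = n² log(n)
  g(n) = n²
False

f(n) = n² log(n) is O(n² log n), and g(n) = n² is O(n²).
Since O(n² log n) grows faster than O(n²), f(n) = O(g(n)) is false.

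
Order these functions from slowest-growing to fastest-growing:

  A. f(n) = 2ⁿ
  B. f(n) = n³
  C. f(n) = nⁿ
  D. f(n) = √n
D < B < A < C

Comparing growth rates:
D = √n is O(√n)
B = n³ is O(n³)
A = 2ⁿ is O(2ⁿ)
C = nⁿ is O(nⁿ)

Therefore, the order from slowest to fastest is: D < B < A < C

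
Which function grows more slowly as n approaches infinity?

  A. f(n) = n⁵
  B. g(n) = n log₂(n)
B

f(n) = n⁵ is O(n⁵), while g(n) = n log₂(n) is O(n log n).
Since O(n log n) grows slower than O(n⁵), g(n) is dominated.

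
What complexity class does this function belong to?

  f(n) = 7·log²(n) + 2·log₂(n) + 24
O(log² n)

The dominant term in 7·log²(n) + 2·log₂(n) + 24 is 7·log²(n), which is Θ(log² n).
Lower-order terms (2·log₂(n), 24) are asymptotically negligible.
Constants are absorbed, so the tightest bound is O(log² n).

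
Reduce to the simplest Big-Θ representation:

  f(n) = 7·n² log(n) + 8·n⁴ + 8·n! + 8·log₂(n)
Θ(n!)

Order the terms by growth rate: 8·log₂(n) ≺ 7·n² log(n) ≺ 8·n⁴ ≺ 8·n!.
The fastest-growing term 8·n! dominates as n → ∞; dropping its constant factor gives Θ(n!).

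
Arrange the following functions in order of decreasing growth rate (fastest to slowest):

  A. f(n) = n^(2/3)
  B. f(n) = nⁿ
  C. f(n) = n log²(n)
B > C > A

Comparing growth rates:
B = nⁿ is O(nⁿ)
C = n log²(n) is O(n log² n)
A = n^(2/3) is O(n^(2/3))

Therefore, the order from fastest to slowest is: B > C > A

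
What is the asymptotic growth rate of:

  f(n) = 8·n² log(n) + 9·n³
Θ(n³)

Order the terms by growth rate: 8·n² log(n) ≺ 9·n³.
The fastest-growing term 9·n³ dominates as n → ∞; dropping its constant factor gives Θ(n³).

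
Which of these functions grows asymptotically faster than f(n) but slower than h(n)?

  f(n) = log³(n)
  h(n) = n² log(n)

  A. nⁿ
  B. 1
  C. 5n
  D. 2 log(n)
C

We need g(n) with log³(n) = o(g(n)) and g(n) = o(n² log(n)), i.e. O(log³ n) ≺ g ≺ O(n² log n).
Check each option:
  A. nⁿ — O(nⁿ) does not grow strictly slower than h(n)
  B. 1 — O(1) does not grow strictly faster than f(n)
  C. 5n — O(n) is strictly between O(log³ n) and O(n² log n) ✓
  D. 2 log(n) — O(log n) does not grow strictly faster than f(n)

Only option C (5n) lies strictly between.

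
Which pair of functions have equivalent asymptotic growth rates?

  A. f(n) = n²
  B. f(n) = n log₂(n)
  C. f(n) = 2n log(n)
B and C

Examining each function:
  A. n² is O(n²)
  B. n log₂(n) is O(n log n)
  C. 2n log(n) is O(n log n)

Functions B and C both have the same complexity class.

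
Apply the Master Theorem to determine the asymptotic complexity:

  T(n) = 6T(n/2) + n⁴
Θ(n⁴)

Master Theorem: a = 6, b = 2, f(n) = n⁴.
Compute the critical exponent d = log₂(6) = 2.585.
Compare f(n) = Θ(n⁴) against n^d:
  k = 4 > d = 2.585, so f(n) = Ω(n^(d+ε)) — Case 3.
  Regularity: a·(n/b)^4/n^4 = a/b^4 = 6/16 < 1 ✓.
  The top-level work dominates: T(n) = Θ(f(n)) = Θ(n⁴).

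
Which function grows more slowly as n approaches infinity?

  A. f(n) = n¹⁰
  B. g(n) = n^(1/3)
B

f(n) = n¹⁰ is O(n¹⁰), while g(n) = n^(1/3) is O(n^(1/3)).
Since O(n^(1/3)) grows slower than O(n¹⁰), g(n) is dominated.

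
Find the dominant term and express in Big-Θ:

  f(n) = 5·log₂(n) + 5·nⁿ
Θ(nⁿ)

Order the terms by growth rate: 5·log₂(n) ≺ 5·nⁿ.
The fastest-growing term 5·nⁿ dominates as n → ∞; dropping its constant factor gives Θ(nⁿ).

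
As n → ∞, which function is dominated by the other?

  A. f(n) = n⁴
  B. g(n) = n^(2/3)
B

f(n) = n⁴ is O(n⁴), while g(n) = n^(2/3) is O(n^(2/3)).
Since O(n^(2/3)) grows slower than O(n⁴), g(n) is dominated.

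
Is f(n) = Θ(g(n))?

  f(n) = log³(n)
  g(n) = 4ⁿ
False

f(n) = log³(n) is O(log³ n), and g(n) = 4ⁿ is O(4ⁿ).
Since they have different growth rates, f(n) = Θ(g(n)) is false.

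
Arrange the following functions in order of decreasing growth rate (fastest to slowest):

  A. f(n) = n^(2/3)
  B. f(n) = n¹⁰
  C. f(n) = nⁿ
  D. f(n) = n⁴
C > B > D > A

Comparing growth rates:
C = nⁿ is O(nⁿ)
B = n¹⁰ is O(n¹⁰)
D = n⁴ is O(n⁴)
A = n^(2/3) is O(n^(2/3))

Therefore, the order from fastest to slowest is: C > B > D > A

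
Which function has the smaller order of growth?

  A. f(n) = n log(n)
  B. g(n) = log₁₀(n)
B

f(n) = n log(n) is O(n log n), while g(n) = log₁₀(n) is O(log n).
Since O(log n) grows slower than O(n log n), g(n) is dominated.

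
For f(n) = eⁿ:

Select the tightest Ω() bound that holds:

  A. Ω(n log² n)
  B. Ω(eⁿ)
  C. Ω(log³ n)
B

f(n) = eⁿ is Ω(eⁿ).
All listed options are valid Big-Ω bounds (lower bounds),
but Ω(eⁿ) is the tightest (largest valid bound).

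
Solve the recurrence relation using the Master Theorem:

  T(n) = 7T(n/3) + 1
Θ(n^log₃(7))

Master Theorem: a = 7, b = 3, f(n) = 1.
Compute the critical exponent d = log₃(7) = 1.771.
Compare f(n) = Θ(1) against n^d:
  k = 0 < d = 1.771, so f(n) = O(n^(d-ε)) — Case 1.
  The recursion cost dominates: T(n) = Θ(n^d) = Θ(n^log₃(7)).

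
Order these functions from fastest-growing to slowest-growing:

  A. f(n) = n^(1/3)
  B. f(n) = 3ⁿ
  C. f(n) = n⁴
B > C > A

Comparing growth rates:
B = 3ⁿ is O(3ⁿ)
C = n⁴ is O(n⁴)
A = n^(1/3) is O(n^(1/3))

Therefore, the order from fastest to slowest is: B > C > A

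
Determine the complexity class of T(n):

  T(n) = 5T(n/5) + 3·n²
Θ(n²)

Master Theorem: a = 5, b = 5, f(n) = 3·n².
Compute the critical exponent d = log₅(5) = 1.
Compare f(n) = Θ(n²) against n^d:
  k = 2 > d = 1, so f(n) = Ω(n^(d+ε)) — Case 3.
  Regularity: a·(n/b)^2/n^2 = a/b^2 = 5/25 < 1 ✓.
  The top-level work dominates: T(n) = Θ(f(n)) = Θ(n²).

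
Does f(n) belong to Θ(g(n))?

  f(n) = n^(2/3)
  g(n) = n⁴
False

f(n) = n^(2/3) is O(n^(2/3)), and g(n) = n⁴ is O(n⁴).
Since they have different growth rates, f(n) = Θ(g(n)) is false.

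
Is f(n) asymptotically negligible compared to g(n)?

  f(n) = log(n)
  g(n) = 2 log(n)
False

f(n) = log(n) is O(log n), and g(n) = 2 log(n) is O(log n).
Since they have the same growth rate, f(n) = o(g(n)) is false.
(f = o(g) requires f to grow strictly slower, not equal.)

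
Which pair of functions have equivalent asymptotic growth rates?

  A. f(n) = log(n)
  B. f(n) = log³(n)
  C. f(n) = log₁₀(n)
A and C

Examining each function:
  A. log(n) is O(log n)
  B. log³(n) is O(log³ n)
  C. log₁₀(n) is O(log n)

Functions A and C both have the same complexity class.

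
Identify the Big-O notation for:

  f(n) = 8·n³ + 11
O(n³)

The dominant term in 8·n³ + 11 is 8·n³, which is Θ(n³).
Lower-order terms (11) are asymptotically negligible.
Constants are absorbed, so the tightest bound is O(n³).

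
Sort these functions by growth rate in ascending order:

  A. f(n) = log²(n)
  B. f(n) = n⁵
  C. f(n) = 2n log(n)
A < C < B

Comparing growth rates:
A = log²(n) is O(log² n)
C = 2n log(n) is O(n log n)
B = n⁵ is O(n⁵)

Therefore, the order from slowest to fastest is: A < C < B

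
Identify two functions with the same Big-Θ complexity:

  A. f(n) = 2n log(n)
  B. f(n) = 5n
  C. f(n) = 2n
B and C

Examining each function:
  A. 2n log(n) is O(n log n)
  B. 5n is O(n)
  C. 2n is O(n)

Functions B and C both have the same complexity class.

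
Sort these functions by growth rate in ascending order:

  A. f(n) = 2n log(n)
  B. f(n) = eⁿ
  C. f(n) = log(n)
C < A < B

Comparing growth rates:
C = log(n) is O(log n)
A = 2n log(n) is O(n log n)
B = eⁿ is O(eⁿ)

Therefore, the order from slowest to fastest is: C < A < B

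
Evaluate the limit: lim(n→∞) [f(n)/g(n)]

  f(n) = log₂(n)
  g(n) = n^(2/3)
0

Since log₂(n) (O(log n)) grows slower than n^(2/3) (O(n^(2/3))),
the ratio f(n)/g(n) → 0 as n → ∞.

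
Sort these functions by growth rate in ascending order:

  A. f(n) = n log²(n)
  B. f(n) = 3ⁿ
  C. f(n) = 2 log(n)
C < A < B

Comparing growth rates:
C = 2 log(n) is O(log n)
A = n log²(n) is O(n log² n)
B = 3ⁿ is O(3ⁿ)

Therefore, the order from slowest to fastest is: C < A < B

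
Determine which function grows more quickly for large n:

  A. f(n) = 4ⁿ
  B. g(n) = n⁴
A

f(n) = 4ⁿ is O(4ⁿ), while g(n) = n⁴ is O(n⁴).
Since O(4ⁿ) grows faster than O(n⁴), f(n) dominates.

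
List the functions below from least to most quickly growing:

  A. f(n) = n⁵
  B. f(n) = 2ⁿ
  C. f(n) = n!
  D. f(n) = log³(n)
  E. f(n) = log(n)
E < D < A < B < C

Comparing growth rates:
E = log(n) is O(log n)
D = log³(n) is O(log³ n)
A = n⁵ is O(n⁵)
B = 2ⁿ is O(2ⁿ)
C = n! is O(n!)

Therefore, the order from slowest to fastest is: E < D < A < B < C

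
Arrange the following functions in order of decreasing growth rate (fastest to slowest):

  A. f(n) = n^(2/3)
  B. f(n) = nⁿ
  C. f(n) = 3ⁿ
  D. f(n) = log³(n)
B > C > A > D

Comparing growth rates:
B = nⁿ is O(nⁿ)
C = 3ⁿ is O(3ⁿ)
A = n^(2/3) is O(n^(2/3))
D = log³(n) is O(log³ n)

Therefore, the order from fastest to slowest is: B > C > A > D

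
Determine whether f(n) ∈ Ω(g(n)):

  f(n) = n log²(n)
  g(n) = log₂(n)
True

f(n) = n log²(n) is O(n log² n), and g(n) = log₂(n) is O(log n).
Since O(n log² n) grows at least as fast as O(log n), f(n) = Ω(g(n)) is true.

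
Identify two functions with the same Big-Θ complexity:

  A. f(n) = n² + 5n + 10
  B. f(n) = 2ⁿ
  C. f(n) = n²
A and C

Examining each function:
  A. n² + 5n + 10 is O(n²)
  B. 2ⁿ is O(2ⁿ)
  C. n² is O(n²)

Functions A and C both have the same complexity class.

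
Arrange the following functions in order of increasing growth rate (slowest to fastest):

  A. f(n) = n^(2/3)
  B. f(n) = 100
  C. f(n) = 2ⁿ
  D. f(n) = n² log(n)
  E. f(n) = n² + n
B < A < E < D < C

Comparing growth rates:
B = 100 is O(1)
A = n^(2/3) is O(n^(2/3))
E = n² + n is O(n²)
D = n² log(n) is O(n² log n)
C = 2ⁿ is O(2ⁿ)

Therefore, the order from slowest to fastest is: B < A < E < D < C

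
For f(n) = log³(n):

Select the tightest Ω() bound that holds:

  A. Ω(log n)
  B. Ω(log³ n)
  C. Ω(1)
B

f(n) = log³(n) is Ω(log³ n).
All listed options are valid Big-Ω bounds (lower bounds),
but Ω(log³ n) is the tightest (largest valid bound).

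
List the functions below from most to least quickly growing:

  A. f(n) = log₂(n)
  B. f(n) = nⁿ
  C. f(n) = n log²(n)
B > C > A

Comparing growth rates:
B = nⁿ is O(nⁿ)
C = n log²(n) is O(n log² n)
A = log₂(n) is O(log n)

Therefore, the order from fastest to slowest is: B > C > A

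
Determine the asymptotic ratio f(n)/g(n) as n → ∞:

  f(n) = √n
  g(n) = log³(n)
∞

Since √n (O(√n)) grows faster than log³(n) (O(log³ n)),
the ratio f(n)/g(n) → ∞ as n → ∞.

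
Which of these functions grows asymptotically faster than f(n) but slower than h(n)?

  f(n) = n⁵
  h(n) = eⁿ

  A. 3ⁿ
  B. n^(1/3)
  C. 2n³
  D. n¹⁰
D

We need g(n) with n⁵ = o(g(n)) and g(n) = o(eⁿ), i.e. O(n⁵) ≺ g ≺ O(eⁿ).
Check each option:
  A. 3ⁿ — O(3ⁿ) does not grow strictly slower than h(n)
  B. n^(1/3) — O(n^(1/3)) does not grow strictly faster than f(n)
  C. 2n³ — O(n³) does not grow strictly faster than f(n)
  D. n¹⁰ — O(n¹⁰) is strictly between O(n⁵) and O(eⁿ) ✓

Only option D (n¹⁰) lies strictly between.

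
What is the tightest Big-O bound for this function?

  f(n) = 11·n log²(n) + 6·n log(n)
O(n log² n)

The dominant term in 11·n log²(n) + 6·n log(n) is 11·n log²(n), which is Θ(n log² n).
Lower-order terms (6·n log(n)) are asymptotically negligible.
Constants are absorbed, so the tightest bound is O(n log² n).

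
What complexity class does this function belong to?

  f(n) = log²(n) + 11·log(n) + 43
O(log² n)

The dominant term in log²(n) + 11·log(n) + 43 is log²(n), which is Θ(log² n).
Lower-order terms (11·log(n), 43) are asymptotically negligible.
Constants are absorbed, so the tightest bound is O(log² n).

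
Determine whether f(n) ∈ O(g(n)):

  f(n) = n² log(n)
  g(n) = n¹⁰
True

f(n) = n² log(n) is O(n² log n), and g(n) = n¹⁰ is O(n¹⁰).
Since O(n² log n) ⊆ O(n¹⁰) (f grows no faster than g), f(n) = O(g(n)) is true.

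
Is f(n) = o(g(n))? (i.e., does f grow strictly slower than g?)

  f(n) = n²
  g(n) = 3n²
False

f(n) = n² is O(n²), and g(n) = 3n² is O(n²).
Since they have the same growth rate, f(n) = o(g(n)) is false.
(f = o(g) requires f to grow strictly slower, not equal.)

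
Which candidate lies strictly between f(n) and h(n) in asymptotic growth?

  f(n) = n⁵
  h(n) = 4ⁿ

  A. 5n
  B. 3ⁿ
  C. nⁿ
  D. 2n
B

We need g(n) with n⁵ = o(g(n)) and g(n) = o(4ⁿ), i.e. O(n⁵) ≺ g ≺ O(4ⁿ).
Check each option:
  A. 5n — O(n) does not grow strictly faster than f(n)
  B. 3ⁿ — O(3ⁿ) is strictly between O(n⁵) and O(4ⁿ) ✓
  C. nⁿ — O(nⁿ) does not grow strictly slower than h(n)
  D. 2n — O(n) does not grow strictly faster than f(n)

Only option B (3ⁿ) lies strictly between.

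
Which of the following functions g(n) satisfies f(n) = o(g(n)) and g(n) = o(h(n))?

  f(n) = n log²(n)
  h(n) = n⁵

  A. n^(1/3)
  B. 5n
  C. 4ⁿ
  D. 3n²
D

We need g(n) with n log²(n) = o(g(n)) and g(n) = o(n⁵), i.e. O(n log² n) ≺ g ≺ O(n⁵).
Check each option:
  A. n^(1/3) — O(n^(1/3)) does not grow strictly faster than f(n)
  B. 5n — O(n) does not grow strictly faster than f(n)
  C. 4ⁿ — O(4ⁿ) does not grow strictly slower than h(n)
  D. 3n² — O(n²) is strictly between O(n log² n) and O(n⁵) ✓

Only option D (3n²) lies strictly between.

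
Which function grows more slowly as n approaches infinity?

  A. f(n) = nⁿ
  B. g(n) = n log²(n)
B

f(n) = nⁿ is O(nⁿ), while g(n) = n log²(n) is O(n log² n).
Since O(n log² n) grows slower than O(nⁿ), g(n) is dominated.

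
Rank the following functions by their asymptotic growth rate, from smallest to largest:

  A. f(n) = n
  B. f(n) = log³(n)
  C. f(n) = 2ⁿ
B < A < C

Comparing growth rates:
B = log³(n) is O(log³ n)
A = n is O(n)
C = 2ⁿ is O(2ⁿ)

Therefore, the order from slowest to fastest is: B < A < C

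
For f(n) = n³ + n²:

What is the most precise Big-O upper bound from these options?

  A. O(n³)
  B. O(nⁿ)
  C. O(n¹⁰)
A

f(n) = n³ + n² is O(n³).
All listed options are valid Big-O bounds (upper bounds),
but O(n³) is the tightest (smallest valid bound).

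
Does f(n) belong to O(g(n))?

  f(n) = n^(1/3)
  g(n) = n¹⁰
True

f(n) = n^(1/3) is O(n^(1/3)), and g(n) = n¹⁰ is O(n¹⁰).
Since O(n^(1/3)) ⊆ O(n¹⁰) (f grows no faster than g), f(n) = O(g(n)) is true.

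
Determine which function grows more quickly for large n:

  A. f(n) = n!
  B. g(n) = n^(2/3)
A

f(n) = n! is O(n!), while g(n) = n^(2/3) is O(n^(2/3)).
Since O(n!) grows faster than O(n^(2/3)), f(n) dominates.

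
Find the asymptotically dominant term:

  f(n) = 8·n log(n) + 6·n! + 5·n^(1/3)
6·n!

Looking at each term:
  - 8·n log(n) is O(n log n)
  - 6·n! is O(n!)
  - 5·n^(1/3) is O(n^(1/3))

The term 6·n! (O(n!)) grows fastest and dominates all others.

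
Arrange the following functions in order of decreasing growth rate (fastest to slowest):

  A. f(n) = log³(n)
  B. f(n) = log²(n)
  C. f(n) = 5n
C > A > B

Comparing growth rates:
C = 5n is O(n)
A = log³(n) is O(log³ n)
B = log²(n) is O(log² n)

Therefore, the order from fastest to slowest is: C > A > B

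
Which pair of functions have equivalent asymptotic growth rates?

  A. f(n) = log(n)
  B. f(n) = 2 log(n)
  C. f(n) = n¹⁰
A and B

Examining each function:
  A. log(n) is O(log n)
  B. 2 log(n) is O(log n)
  C. n¹⁰ is O(n¹⁰)

Functions A and B both have the same complexity class.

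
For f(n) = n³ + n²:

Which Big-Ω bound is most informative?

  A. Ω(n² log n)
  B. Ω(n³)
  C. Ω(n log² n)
B

f(n) = n³ + n² is Ω(n³).
All listed options are valid Big-Ω bounds (lower bounds),
but Ω(n³) is the tightest (largest valid bound).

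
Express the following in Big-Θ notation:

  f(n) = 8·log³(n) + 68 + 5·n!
Θ(n!)

Order the terms by growth rate: 68 ≺ 8·log³(n) ≺ 5·n!.
The fastest-growing term 5·n! dominates as n → ∞; dropping its constant factor gives Θ(n!).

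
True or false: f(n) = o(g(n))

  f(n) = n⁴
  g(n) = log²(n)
False

f(n) = n⁴ is O(n⁴), and g(n) = log²(n) is O(log² n).
Since O(n⁴) grows faster than or equal to O(log² n), f(n) = o(g(n)) is false.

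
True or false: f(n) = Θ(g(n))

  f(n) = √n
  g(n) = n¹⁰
False

f(n) = √n is O(√n), and g(n) = n¹⁰ is O(n¹⁰).
Since they have different growth rates, f(n) = Θ(g(n)) is false.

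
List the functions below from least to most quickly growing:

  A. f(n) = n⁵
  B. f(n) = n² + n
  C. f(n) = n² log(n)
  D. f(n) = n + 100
D < B < C < A

Comparing growth rates:
D = n + 100 is O(n)
B = n² + n is O(n²)
C = n² log(n) is O(n² log n)
A = n⁵ is O(n⁵)

Therefore, the order from slowest to fastest is: D < B < C < A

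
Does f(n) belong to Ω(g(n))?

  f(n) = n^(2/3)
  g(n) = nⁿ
False

f(n) = n^(2/3) is O(n^(2/3)), and g(n) = nⁿ is O(nⁿ).
Since O(n^(2/3)) grows slower than O(nⁿ), f(n) = Ω(g(n)) is false.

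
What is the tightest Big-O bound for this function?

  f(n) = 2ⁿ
O(2ⁿ)

The dominant term in 2ⁿ is 2ⁿ, which is Θ(2ⁿ).
Constants are absorbed, so the tightest bound is O(2ⁿ).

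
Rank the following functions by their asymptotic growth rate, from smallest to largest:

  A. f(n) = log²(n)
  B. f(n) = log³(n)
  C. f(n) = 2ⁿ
A < B < C

Comparing growth rates:
A = log²(n) is O(log² n)
B = log³(n) is O(log³ n)
C = 2ⁿ is O(2ⁿ)

Therefore, the order from slowest to fastest is: A < B < C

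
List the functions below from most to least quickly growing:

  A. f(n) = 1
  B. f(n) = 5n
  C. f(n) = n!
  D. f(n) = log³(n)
C > B > D > A

Comparing growth rates:
C = n! is O(n!)
B = 5n is O(n)
D = log³(n) is O(log³ n)
A = 1 is O(1)

Therefore, the order from fastest to slowest is: C > B > D > A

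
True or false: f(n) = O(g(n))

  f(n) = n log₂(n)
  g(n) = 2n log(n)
True

f(n) = n log₂(n) and g(n) = 2n log(n) are both O(n log n).
Big-O permits equal growth rates (f ≤ c·g for some c), so f(n) = O(g(n)) is true.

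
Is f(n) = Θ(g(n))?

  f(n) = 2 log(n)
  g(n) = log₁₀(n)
True

f(n) = 2 log(n) and g(n) = log₁₀(n) are both O(log n).
Since they have the same asymptotic growth rate, f(n) = Θ(g(n)) is true.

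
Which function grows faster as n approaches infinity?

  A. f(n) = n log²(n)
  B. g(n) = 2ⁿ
B

f(n) = n log²(n) is O(n log² n), while g(n) = 2ⁿ is O(2ⁿ).
Since O(2ⁿ) grows faster than O(n log² n), g(n) dominates.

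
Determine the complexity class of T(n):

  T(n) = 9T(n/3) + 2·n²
Θ(n² log n)

Master Theorem: a = 9, b = 3, f(n) = 2·n².
Compute the critical exponent d = log₃(9) = 2.
Compare f(n) = Θ(n²) against n^d:
  k = 2 = d, so f(n) = Θ(n^d) — Case 2.
  Work is balanced across levels: T(n) = Θ(n^d log n) = Θ(n² log n).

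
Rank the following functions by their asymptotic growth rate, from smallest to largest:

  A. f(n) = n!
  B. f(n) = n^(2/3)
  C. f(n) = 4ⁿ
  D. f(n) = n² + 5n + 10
B < D < C < A

Comparing growth rates:
B = n^(2/3) is O(n^(2/3))
D = n² + 5n + 10 is O(n²)
C = 4ⁿ is O(4ⁿ)
A = n! is O(n!)

Therefore, the order from slowest to fastest is: B < D < C < A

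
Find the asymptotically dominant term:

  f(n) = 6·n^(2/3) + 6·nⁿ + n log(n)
6·nⁿ

Looking at each term:
  - 6·n^(2/3) is O(n^(2/3))
  - 6·nⁿ is O(nⁿ)
  - n log(n) is O(n log n)

The term 6·nⁿ (O(nⁿ)) grows fastest and dominates all others.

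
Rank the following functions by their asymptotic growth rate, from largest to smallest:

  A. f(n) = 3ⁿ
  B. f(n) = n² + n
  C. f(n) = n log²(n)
A > B > C

Comparing growth rates:
A = 3ⁿ is O(3ⁿ)
B = n² + n is O(n²)
C = n log²(n) is O(n log² n)

Therefore, the order from fastest to slowest is: A > B > C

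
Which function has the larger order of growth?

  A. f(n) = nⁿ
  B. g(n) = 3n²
A

f(n) = nⁿ is O(nⁿ), while g(n) = 3n² is O(n²).
Since O(nⁿ) grows faster than O(n²), f(n) dominates.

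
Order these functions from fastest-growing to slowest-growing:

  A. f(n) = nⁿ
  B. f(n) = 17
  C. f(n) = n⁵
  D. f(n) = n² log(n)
A > C > D > B

Comparing growth rates:
A = nⁿ is O(nⁿ)
C = n⁵ is O(n⁵)
D = n² log(n) is O(n² log n)
B = 17 is O(1)

Therefore, the order from fastest to slowest is: A > C > D > B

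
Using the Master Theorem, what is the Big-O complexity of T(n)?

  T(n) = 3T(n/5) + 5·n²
Θ(n²)

Master Theorem: a = 3, b = 5, f(n) = 5·n².
Compute the critical exponent d = log₅(3) = 0.683.
Compare f(n) = Θ(n²) against n^d:
  k = 2 > d = 0.683, so f(n) = Ω(n^(d+ε)) — Case 3.
  Regularity: a·(n/b)^2/n^2 = a/b^2 = 3/25 < 1 ✓.
  The top-level work dominates: T(n) = Θ(f(n)) = Θ(n²).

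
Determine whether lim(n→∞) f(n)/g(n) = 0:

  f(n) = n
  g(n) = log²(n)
False

f(n) = n is O(n), and g(n) = log²(n) is O(log² n).
Since O(n) grows faster than or equal to O(log² n), f(n) = o(g(n)) is false.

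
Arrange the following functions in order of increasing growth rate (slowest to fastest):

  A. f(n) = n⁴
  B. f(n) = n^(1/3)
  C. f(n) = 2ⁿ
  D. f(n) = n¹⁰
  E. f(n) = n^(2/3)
B < E < A < D < C

Comparing growth rates:
B = n^(1/3) is O(n^(1/3))
E = n^(2/3) is O(n^(2/3))
A = n⁴ is O(n⁴)
D = n¹⁰ is O(n¹⁰)
C = 2ⁿ is O(2ⁿ)

Therefore, the order from slowest to fastest is: B < E < A < D < C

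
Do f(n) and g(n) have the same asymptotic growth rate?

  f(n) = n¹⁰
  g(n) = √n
False

f(n) = n¹⁰ is O(n¹⁰), and g(n) = √n is O(√n).
Since they have different growth rates, f(n) = Θ(g(n)) is false.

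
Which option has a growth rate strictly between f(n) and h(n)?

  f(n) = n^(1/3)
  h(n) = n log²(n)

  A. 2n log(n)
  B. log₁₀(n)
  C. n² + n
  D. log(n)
A

We need g(n) with n^(1/3) = o(g(n)) and g(n) = o(n log²(n)), i.e. O(n^(1/3)) ≺ g ≺ O(n log² n).
Check each option:
  A. 2n log(n) — O(n log n) is strictly between O(n^(1/3)) and O(n log² n) ✓
  B. log₁₀(n) — O(log n) does not grow strictly faster than f(n)
  C. n² + n — O(n²) does not grow strictly slower than h(n)
  D. log(n) — O(log n) does not grow strictly faster than f(n)

Only option A (2n log(n)) lies strictly between.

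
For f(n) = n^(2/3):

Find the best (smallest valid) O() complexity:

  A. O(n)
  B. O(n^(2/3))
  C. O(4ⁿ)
B

f(n) = n^(2/3) is O(n^(2/3)).
All listed options are valid Big-O bounds (upper bounds),
but O(n^(2/3)) is the tightest (smallest valid bound).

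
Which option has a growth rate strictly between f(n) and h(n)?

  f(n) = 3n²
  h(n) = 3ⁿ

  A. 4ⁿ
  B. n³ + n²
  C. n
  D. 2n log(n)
B

We need g(n) with 3n² = o(g(n)) and g(n) = o(3ⁿ), i.e. O(n²) ≺ g ≺ O(3ⁿ).
Check each option:
  A. 4ⁿ — O(4ⁿ) does not grow strictly slower than h(n)
  B. n³ + n² — O(n³) is strictly between O(n²) and O(3ⁿ) ✓
  C. n — O(n) does not grow strictly faster than f(n)
  D. 2n log(n) — O(n log n) does not grow strictly faster than f(n)

Only option B (n³ + n²) lies strictly between.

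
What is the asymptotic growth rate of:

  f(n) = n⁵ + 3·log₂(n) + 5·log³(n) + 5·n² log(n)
Θ(n⁵)

Order the terms by growth rate: 3·log₂(n) ≺ 5·log³(n) ≺ 5·n² log(n) ≺ n⁵.
The fastest-growing term n⁵ dominates as n → ∞; dropping its constant factor gives Θ(n⁵).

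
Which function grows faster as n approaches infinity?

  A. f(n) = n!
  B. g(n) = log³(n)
A

f(n) = n! is O(n!), while g(n) = log³(n) is O(log³ n).
Since O(n!) grows faster than O(log³ n), f(n) dominates.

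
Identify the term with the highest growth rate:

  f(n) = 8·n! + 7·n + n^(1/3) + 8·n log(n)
8·n!

Looking at each term:
  - 8·n! is O(n!)
  - 7·n is O(n)
  - n^(1/3) is O(n^(1/3))
  - 8·n log(n) is O(n log n)

The term 8·n! (O(n!)) grows fastest and dominates all others.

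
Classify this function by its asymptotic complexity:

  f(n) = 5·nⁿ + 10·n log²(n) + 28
O(nⁿ)

The dominant term in 5·nⁿ + 10·n log²(n) + 28 is 5·nⁿ, which is Θ(nⁿ).
Lower-order terms (10·n log²(n), 28) are asymptotically negligible.
Constants are absorbed, so the tightest bound is O(nⁿ).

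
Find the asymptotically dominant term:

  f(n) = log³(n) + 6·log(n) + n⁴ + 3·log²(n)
n⁴

Looking at each term:
  - log³(n) is O(log³ n)
  - 6·log(n) is O(log n)
  - n⁴ is O(n⁴)
  - 3·log²(n) is O(log² n)

The term n⁴ (O(n⁴)) grows fastest and dominates all others.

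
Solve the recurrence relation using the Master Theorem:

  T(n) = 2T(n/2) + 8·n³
Θ(n³)

Master Theorem: a = 2, b = 2, f(n) = 8·n³.
Compute the critical exponent d = log₂(2) = 1.
Compare f(n) = Θ(n³) against n^d:
  k = 3 > d = 1, so f(n) = Ω(n^(d+ε)) — Case 3.
  Regularity: a·(n/b)^3/n^3 = a/b^3 = 2/8 < 1 ✓.
  The top-level work dominates: T(n) = Θ(f(n)) = Θ(n³).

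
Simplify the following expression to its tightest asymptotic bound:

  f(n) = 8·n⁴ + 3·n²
Θ(n⁴)

Order the terms by growth rate: 3·n² ≺ 8·n⁴.
The fastest-growing term 8·n⁴ dominates as n → ∞; dropping its constant factor gives Θ(n⁴).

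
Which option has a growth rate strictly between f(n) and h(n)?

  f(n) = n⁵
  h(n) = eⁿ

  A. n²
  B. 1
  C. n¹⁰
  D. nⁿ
C

We need g(n) with n⁵ = o(g(n)) and g(n) = o(eⁿ), i.e. O(n⁵) ≺ g ≺ O(eⁿ).
Check each option:
  A. n² — O(n²) does not grow strictly faster than f(n)
  B. 1 — O(1) does not grow strictly faster than f(n)
  C. n¹⁰ — O(n¹⁰) is strictly between O(n⁵) and O(eⁿ) ✓
  D. nⁿ — O(nⁿ) does not grow strictly slower than h(n)

Only option C (n¹⁰) lies strictly between.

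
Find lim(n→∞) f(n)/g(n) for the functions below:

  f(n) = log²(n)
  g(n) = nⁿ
0

Since log²(n) (O(log² n)) grows slower than nⁿ (O(nⁿ)),
the ratio f(n)/g(n) → 0 as n → ∞.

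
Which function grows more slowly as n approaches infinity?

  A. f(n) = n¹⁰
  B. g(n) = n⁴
B

f(n) = n¹⁰ is O(n¹⁰), while g(n) = n⁴ is O(n⁴).
Since O(n⁴) grows slower than O(n¹⁰), g(n) is dominated.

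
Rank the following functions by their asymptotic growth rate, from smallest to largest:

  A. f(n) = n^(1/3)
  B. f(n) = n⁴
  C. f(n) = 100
C < A < B

Comparing growth rates:
C = 100 is O(1)
A = n^(1/3) is O(n^(1/3))
B = n⁴ is O(n⁴)

Therefore, the order from slowest to fastest is: C < A < B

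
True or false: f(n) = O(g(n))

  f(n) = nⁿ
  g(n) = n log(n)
False

f(n) = nⁿ is O(nⁿ), and g(n) = n log(n) is O(n log n).
Since O(nⁿ) grows faster than O(n log n), f(n) = O(g(n)) is false.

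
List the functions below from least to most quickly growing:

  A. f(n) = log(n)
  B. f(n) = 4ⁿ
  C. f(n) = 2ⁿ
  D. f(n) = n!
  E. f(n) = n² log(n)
A < E < C < B < D

Comparing growth rates:
A = log(n) is O(log n)
E = n² log(n) is O(n² log n)
C = 2ⁿ is O(2ⁿ)
B = 4ⁿ is O(4ⁿ)
D = n! is O(n!)

Therefore, the order from slowest to fastest is: A < E < C < B < D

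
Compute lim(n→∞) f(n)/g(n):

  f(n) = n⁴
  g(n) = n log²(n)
∞

Since n⁴ (O(n⁴)) grows faster than n log²(n) (O(n log² n)),
the ratio f(n)/g(n) → ∞ as n → ∞.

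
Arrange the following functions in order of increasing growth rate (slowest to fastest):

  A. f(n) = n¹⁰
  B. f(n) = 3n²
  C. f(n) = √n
C < B < A

Comparing growth rates:
C = √n is O(√n)
B = 3n² is O(n²)
A = n¹⁰ is O(n¹⁰)

Therefore, the order from slowest to fastest is: C < B < A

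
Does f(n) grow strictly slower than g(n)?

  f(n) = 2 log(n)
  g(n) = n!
True

f(n) = 2 log(n) is O(log n), and g(n) = n! is O(n!).
Since O(log n) grows strictly slower than O(n!), f(n) = o(g(n)) is true.
This means lim(n→∞) f(n)/g(n) = 0.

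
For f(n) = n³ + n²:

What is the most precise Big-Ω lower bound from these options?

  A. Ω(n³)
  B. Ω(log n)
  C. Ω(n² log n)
A

f(n) = n³ + n² is Ω(n³).
All listed options are valid Big-Ω bounds (lower bounds),
but Ω(n³) is the tightest (largest valid bound).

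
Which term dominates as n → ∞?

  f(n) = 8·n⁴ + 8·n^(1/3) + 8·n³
8·n⁴

Looking at each term:
  - 8·n⁴ is O(n⁴)
  - 8·n^(1/3) is O(n^(1/3))
  - 8·n³ is O(n³)

The term 8·n⁴ (O(n⁴)) grows fastest and dominates all others.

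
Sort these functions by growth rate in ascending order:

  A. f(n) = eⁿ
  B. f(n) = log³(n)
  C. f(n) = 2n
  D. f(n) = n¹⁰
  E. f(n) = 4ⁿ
B < C < D < A < E

Comparing growth rates:
B = log³(n) is O(log³ n)
C = 2n is O(n)
D = n¹⁰ is O(n¹⁰)
A = eⁿ is O(eⁿ)
E = 4ⁿ is O(4ⁿ)

Therefore, the order from slowest to fastest is: B < C < D < A < E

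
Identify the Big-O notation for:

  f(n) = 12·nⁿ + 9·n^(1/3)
O(nⁿ)

The dominant term in 12·nⁿ + 9·n^(1/3) is 12·nⁿ, which is Θ(nⁿ).
Lower-order terms (9·n^(1/3)) are asymptotically negligible.
Constants are absorbed, so the tightest bound is O(nⁿ).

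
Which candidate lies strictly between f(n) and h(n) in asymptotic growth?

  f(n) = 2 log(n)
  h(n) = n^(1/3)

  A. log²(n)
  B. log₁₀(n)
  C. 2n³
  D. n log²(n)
A

We need g(n) with 2 log(n) = o(g(n)) and g(n) = o(n^(1/3)), i.e. O(log n) ≺ g ≺ O(n^(1/3)).
Check each option:
  A. log²(n) — O(log² n) is strictly between O(log n) and O(n^(1/3)) ✓
  B. log₁₀(n) — O(log n) does not grow strictly faster than f(n)
  C. 2n³ — O(n³) does not grow strictly slower than h(n)
  D. n log²(n) — O(n log² n) does not grow strictly slower than h(n)

Only option A (log²(n)) lies strictly between.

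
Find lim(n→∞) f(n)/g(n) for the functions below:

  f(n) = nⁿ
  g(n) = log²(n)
∞

Since nⁿ (O(nⁿ)) grows faster than log²(n) (O(log² n)),
the ratio f(n)/g(n) → ∞ as n → ∞.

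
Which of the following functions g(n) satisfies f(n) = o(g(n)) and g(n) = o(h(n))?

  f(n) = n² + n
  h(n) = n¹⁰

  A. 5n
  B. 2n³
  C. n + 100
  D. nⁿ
B

We need g(n) with n² + n = o(g(n)) and g(n) = o(n¹⁰), i.e. O(n²) ≺ g ≺ O(n¹⁰).
Check each option:
  A. 5n — O(n) does not grow strictly faster than f(n)
  B. 2n³ — O(n³) is strictly between O(n²) and O(n¹⁰) ✓
  C. n + 100 — O(n) does not grow strictly faster than f(n)
  D. nⁿ — O(nⁿ) does not grow strictly slower than h(n)

Only option B (2n³) lies strictly between.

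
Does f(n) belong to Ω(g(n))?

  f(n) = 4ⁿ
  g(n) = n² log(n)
True

f(n) = 4ⁿ is O(4ⁿ), and g(n) = n² log(n) is O(n² log n).
Since O(4ⁿ) grows at least as fast as O(n² log n), f(n) = Ω(g(n)) is true.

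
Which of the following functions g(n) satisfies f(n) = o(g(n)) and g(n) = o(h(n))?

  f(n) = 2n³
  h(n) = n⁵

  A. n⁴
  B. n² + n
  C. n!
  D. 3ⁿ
A

We need g(n) with 2n³ = o(g(n)) and g(n) = o(n⁵), i.e. O(n³) ≺ g ≺ O(n⁵).
Check each option:
  A. n⁴ — O(n⁴) is strictly between O(n³) and O(n⁵) ✓
  B. n² + n — O(n²) does not grow strictly faster than f(n)
  C. n! — O(n!) does not grow strictly slower than h(n)
  D. 3ⁿ — O(3ⁿ) does not grow strictly slower than h(n)

Only option A (n⁴) lies strictly between.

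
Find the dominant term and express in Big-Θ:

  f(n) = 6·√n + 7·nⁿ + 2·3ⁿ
Θ(nⁿ)

Order the terms by growth rate: 6·√n ≺ 2·3ⁿ ≺ 7·nⁿ.
The fastest-growing term 7·nⁿ dominates as n → ∞; dropping its constant factor gives Θ(nⁿ).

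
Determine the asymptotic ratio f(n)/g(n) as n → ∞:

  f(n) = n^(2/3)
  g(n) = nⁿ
0

Since n^(2/3) (O(n^(2/3))) grows slower than nⁿ (O(nⁿ)),
the ratio f(n)/g(n) → 0 as n → ∞.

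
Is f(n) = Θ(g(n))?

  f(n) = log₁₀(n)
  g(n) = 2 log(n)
True

f(n) = log₁₀(n) and g(n) = 2 log(n) are both O(log n).
Since they have the same asymptotic growth rate, f(n) = Θ(g(n)) is true.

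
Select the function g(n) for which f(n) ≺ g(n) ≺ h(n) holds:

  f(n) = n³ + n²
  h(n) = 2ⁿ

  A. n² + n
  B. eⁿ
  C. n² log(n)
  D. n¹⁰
D

We need g(n) with n³ + n² = o(g(n)) and g(n) = o(2ⁿ), i.e. O(n³) ≺ g ≺ O(2ⁿ).
Check each option:
  A. n² + n — O(n²) does not grow strictly faster than f(n)
  B. eⁿ — O(eⁿ) does not grow strictly slower than h(n)
  C. n² log(n) — O(n² log n) does not grow strictly faster than f(n)
  D. n¹⁰ — O(n¹⁰) is strictly between O(n³) and O(2ⁿ) ✓

Only option D (n¹⁰) lies strictly between.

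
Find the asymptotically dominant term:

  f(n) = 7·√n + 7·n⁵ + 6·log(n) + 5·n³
7·n⁵

Looking at each term:
  - 7·√n is O(√n)
  - 7·n⁵ is O(n⁵)
  - 6·log(n) is O(log n)
  - 5·n³ is O(n³)

The term 7·n⁵ (O(n⁵)) grows fastest and dominates all others.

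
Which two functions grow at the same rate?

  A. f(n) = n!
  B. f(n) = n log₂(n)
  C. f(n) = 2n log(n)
B and C

Examining each function:
  A. n! is O(n!)
  B. n log₂(n) is O(n log n)
  C. 2n log(n) is O(n log n)

Functions B and C both have the same complexity class.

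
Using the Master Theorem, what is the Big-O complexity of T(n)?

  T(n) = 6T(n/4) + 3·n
Θ(n^log₄(6))

Master Theorem: a = 6, b = 4, f(n) = 3·n.
Compute the critical exponent d = log₄(6) = 1.292.
Compare f(n) = Θ(n) against n^d:
  k = 1 < d = 1.292, so f(n) = O(n^(d-ε)) — Case 1.
  The recursion cost dominates: T(n) = Θ(n^d) = Θ(n^log₄(6)).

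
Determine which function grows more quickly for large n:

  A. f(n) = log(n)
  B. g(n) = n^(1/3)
B

f(n) = log(n) is O(log n), while g(n) = n^(1/3) is O(n^(1/3)).
Since O(n^(1/3)) grows faster than O(log n), g(n) dominates.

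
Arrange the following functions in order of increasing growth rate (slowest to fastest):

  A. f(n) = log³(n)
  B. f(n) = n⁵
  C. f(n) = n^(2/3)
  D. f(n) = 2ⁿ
A < C < B < D

Comparing growth rates:
A = log³(n) is O(log³ n)
C = n^(2/3) is O(n^(2/3))
B = n⁵ is O(n⁵)
D = 2ⁿ is O(2ⁿ)

Therefore, the order from slowest to fastest is: A < C < B < D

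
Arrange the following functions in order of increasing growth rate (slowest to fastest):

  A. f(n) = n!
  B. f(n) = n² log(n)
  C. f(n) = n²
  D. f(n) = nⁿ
C < B < A < D

Comparing growth rates:
C = n² is O(n²)
B = n² log(n) is O(n² log n)
A = n! is O(n!)
D = nⁿ is O(nⁿ)

Therefore, the order from slowest to fastest is: C < B < A < D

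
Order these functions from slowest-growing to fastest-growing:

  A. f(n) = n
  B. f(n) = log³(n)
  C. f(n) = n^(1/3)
B < C < A

Comparing growth rates:
B = log³(n) is O(log³ n)
C = n^(1/3) is O(n^(1/3))
A = n is O(n)

Therefore, the order from slowest to fastest is: B < C < A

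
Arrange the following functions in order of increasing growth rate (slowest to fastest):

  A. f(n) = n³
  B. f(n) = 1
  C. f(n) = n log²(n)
B < C < A

Comparing growth rates:
B = 1 is O(1)
C = n log²(n) is O(n log² n)
A = n³ is O(n³)

Therefore, the order from slowest to fastest is: B < C < A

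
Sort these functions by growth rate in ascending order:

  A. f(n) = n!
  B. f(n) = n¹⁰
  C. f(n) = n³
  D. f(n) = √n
D < C < B < A

Comparing growth rates:
D = √n is O(√n)
C = n³ is O(n³)
B = n¹⁰ is O(n¹⁰)
A = n! is O(n!)

Therefore, the order from slowest to fastest is: D < C < B < A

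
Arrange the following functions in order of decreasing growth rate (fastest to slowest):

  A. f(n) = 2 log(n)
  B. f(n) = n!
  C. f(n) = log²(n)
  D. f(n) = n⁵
B > D > C > A

Comparing growth rates:
B = n! is O(n!)
D = n⁵ is O(n⁵)
C = log²(n) is O(log² n)
A = 2 log(n) is O(log n)

Therefore, the order from fastest to slowest is: B > D > C > A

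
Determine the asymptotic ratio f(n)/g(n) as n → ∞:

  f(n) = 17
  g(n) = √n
0

Since 17 (O(1)) grows slower than √n (O(√n)),
the ratio f(n)/g(n) → 0 as n → ∞.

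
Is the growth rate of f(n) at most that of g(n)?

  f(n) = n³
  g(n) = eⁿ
True

f(n) = n³ is O(n³), and g(n) = eⁿ is O(eⁿ).
Since O(n³) ⊆ O(eⁿ) (f grows no faster than g), f(n) = O(g(n)) is true.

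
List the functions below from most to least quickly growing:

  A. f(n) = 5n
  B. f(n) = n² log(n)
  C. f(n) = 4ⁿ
C > B > A

Comparing growth rates:
C = 4ⁿ is O(4ⁿ)
B = n² log(n) is O(n² log n)
A = 5n is O(n)

Therefore, the order from fastest to slowest is: C > B > A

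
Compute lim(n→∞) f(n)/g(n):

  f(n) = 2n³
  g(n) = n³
2

Since 2n³ and n³ have the same growth rate (O(n³)),
the ratio converges to a constant: 2.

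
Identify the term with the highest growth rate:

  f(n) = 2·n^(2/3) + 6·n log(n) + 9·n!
9·n!

Looking at each term:
  - 2·n^(2/3) is O(n^(2/3))
  - 6·n log(n) is O(n log n)
  - 9·n! is O(n!)

The term 9·n! (O(n!)) grows fastest and dominates all others.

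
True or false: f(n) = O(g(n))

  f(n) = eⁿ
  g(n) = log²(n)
False

f(n) = eⁿ is O(eⁿ), and g(n) = log²(n) is O(log² n).
Since O(eⁿ) grows faster than O(log² n), f(n) = O(g(n)) is false.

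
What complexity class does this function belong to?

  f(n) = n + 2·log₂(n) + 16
O(n)

The dominant term in n + 2·log₂(n) + 16 is n, which is Θ(n).
Lower-order terms (2·log₂(n), 16) are asymptotically negligible.
Constants are absorbed, so the tightest bound is O(n).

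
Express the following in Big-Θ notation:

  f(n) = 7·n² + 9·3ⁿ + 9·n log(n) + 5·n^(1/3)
Θ(3ⁿ)

Order the terms by growth rate: 5·n^(1/3) ≺ 9·n log(n) ≺ 7·n² ≺ 9·3ⁿ.
The fastest-growing term 9·3ⁿ dominates as n → ∞; dropping its constant factor gives Θ(3ⁿ).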